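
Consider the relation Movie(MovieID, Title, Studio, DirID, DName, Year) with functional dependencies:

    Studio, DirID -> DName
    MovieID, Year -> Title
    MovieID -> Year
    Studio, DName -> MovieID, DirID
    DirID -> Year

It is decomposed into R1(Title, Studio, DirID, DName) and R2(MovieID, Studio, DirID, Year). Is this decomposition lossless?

Common attributes: R1 ∩ R2 = {Studio, DirID}.
Closure of {Studio, DirID}: Studio, DirID → DName applies, adding DName; Studio, DName → MovieID, DirID applies, adding MovieID; DirID → Year applies, adding Year; MovieID, Year → Title applies, adding Title. So (Studio, DirID)⁺ = {MovieID, Title, Studio, DirID, DName, Year}.
This closure contains every attribute of R1, so R1 ∩ R2 → R1. The join is lossless.

Yes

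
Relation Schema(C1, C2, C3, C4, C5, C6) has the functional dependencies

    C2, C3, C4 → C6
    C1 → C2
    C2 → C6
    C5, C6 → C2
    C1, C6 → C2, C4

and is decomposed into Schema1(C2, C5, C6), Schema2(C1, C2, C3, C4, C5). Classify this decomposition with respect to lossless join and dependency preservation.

lossless and dependency-preserving

Lossless test: (C2, C5)⁺ = {C2, C5, C6}, which contains all of one fragment — lossless.
Dependency preservation: C2, C3, C4 → C6; C1, C6 → C2, C4 are not contained in any single fragment, but the restricted closure of each left-hand side across the fragments still reaches the right-hand side; the remaining FDs each lie inside some fragment. All dependencies are preserved.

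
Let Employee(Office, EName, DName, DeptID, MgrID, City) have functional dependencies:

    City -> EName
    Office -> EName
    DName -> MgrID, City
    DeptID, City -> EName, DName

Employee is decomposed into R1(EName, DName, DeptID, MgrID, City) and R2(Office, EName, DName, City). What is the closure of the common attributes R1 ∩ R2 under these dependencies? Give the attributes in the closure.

R1 ∩ R2 = {EName, DName, City}.
DName → MgrID, City applies, adding MgrID
Closure: {EName, DName, MgrID, City}.

EName, DName, MgrID, City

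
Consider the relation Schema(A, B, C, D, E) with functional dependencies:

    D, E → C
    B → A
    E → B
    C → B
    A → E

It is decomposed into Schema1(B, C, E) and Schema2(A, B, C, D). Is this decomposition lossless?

Common attributes: Schema1 ∩ Schema2 = {B, C}.
Closure of {B, C}: B → A applies, adding A; A → E applies, adding E. So (B, C)⁺ = {A, B, C, E}.
This closure contains every attribute of Schema1, so Schema1 ∩ Schema2 → Schema1. The join is lossless.

Yes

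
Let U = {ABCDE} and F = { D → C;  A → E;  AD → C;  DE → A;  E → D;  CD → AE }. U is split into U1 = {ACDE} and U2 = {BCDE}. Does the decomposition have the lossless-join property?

Common attributes: U1 ∩ U2 = {CDE}.
Closure of {CDE}: DE → A applies, adding A. So (CDE)⁺ = {ACDE}.
This closure contains every attribute of U1, so U1 ∩ U2 → U1. The join is lossless.

Yes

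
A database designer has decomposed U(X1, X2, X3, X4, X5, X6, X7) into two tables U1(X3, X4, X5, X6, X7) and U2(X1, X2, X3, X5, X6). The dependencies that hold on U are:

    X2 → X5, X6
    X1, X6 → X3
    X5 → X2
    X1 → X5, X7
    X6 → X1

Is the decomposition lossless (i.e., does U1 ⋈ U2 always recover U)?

Yes

Common attributes: U1 ∩ U2 = {X3, X5, X6}.
Closure of {X3, X5, X6}: X5 → X2 applies, adding X2; X6 → X1 applies, adding X1; X1 → X5, X7 applies, adding X7. So (X3, X5, X6)⁺ = {X1, X2, X3, X5, X6, X7}.
This closure contains every attribute of U2, so U1 ∩ U2 → U2. The join is lossless.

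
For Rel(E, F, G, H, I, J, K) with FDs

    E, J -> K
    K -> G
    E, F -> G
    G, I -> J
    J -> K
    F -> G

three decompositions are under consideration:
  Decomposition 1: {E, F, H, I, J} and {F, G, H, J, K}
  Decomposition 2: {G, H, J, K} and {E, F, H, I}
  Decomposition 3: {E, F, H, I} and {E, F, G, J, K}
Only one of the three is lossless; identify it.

Decomposition 1: common = {F, H, J}, closure = {F, G, H, J, K} → lossless.
Decomposition 2: common = {H}, closure = {H} → lossy.
Decomposition 3: common = {E, F}, closure = {E, F, G} → lossy.

Decomposition 1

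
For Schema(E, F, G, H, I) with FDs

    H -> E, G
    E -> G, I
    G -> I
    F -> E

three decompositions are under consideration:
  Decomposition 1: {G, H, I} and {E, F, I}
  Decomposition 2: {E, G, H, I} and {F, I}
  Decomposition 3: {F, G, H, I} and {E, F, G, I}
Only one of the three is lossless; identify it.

Decomposition 3

Decomposition 1: common = {I}, closure = {I} → lossy.
Decomposition 2: common = {I}, closure = {I} → lossy.
Decomposition 3: common = {F, G, I}, closure = {E, F, G, I} → lossless.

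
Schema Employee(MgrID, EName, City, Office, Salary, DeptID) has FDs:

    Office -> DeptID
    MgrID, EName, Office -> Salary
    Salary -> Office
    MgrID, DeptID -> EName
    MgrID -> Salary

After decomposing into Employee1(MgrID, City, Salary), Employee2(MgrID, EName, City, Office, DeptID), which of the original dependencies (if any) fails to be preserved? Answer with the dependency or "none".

Check Salary → Office: no single fragment contains all of {Office, Salary}, and the restricted closure of {Salary} across the fragments never reaches {Office}.
Office → DeptID is preserved.
MgrID, EName, Office → Salary is preserved.
MgrID, DeptID → EName is preserved.
MgrID → Salary is preserved.

Salary -> Office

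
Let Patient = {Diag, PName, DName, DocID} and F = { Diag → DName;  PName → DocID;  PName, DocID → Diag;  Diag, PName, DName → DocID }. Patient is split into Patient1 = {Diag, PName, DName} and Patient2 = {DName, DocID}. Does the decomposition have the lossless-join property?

No

Common attributes: Patient1 ∩ Patient2 = {DName}.
No dependency enlarges {DName}, so (DName)⁺ = {DName}.
The closure contains neither all of Patient1 = {Diag, PName, DName} nor all of Patient2 = {DName, DocID}, so the common attributes are not a superkey of either fragment. The join is lossy.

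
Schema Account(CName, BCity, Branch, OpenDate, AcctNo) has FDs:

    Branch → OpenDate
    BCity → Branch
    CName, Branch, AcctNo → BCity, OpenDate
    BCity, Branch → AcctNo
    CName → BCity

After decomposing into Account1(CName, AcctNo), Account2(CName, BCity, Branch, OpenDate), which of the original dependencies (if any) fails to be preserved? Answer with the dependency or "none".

BCity, Branch → AcctNo

Check BCity, Branch → AcctNo: no single fragment contains all of {BCity, Branch, AcctNo}, and the restricted closure of {BCity, Branch} across the fragments never reaches {AcctNo}.
Branch → OpenDate is preserved.
BCity → Branch is preserved.
CName, Branch, AcctNo → BCity, OpenDate is preserved.
CName → BCity is preserved.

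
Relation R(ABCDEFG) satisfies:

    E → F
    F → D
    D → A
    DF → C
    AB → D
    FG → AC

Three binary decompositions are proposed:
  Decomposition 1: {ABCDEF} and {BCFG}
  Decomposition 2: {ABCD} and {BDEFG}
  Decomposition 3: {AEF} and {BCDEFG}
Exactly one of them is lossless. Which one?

Decomposition 3

Decomposition 1: common = {BCF}, closure = {ABCDF} → lossy.
Decomposition 2: common = {BD}, closure = {ABD} → lossy.
Decomposition 3: common = {EF}, closure = {ACDEF} → lossless.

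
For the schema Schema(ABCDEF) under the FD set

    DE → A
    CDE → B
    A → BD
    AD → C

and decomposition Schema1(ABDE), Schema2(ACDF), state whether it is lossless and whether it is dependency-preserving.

lossy but dependency-preserving

Lossless test: (AD)⁺ = {ABCD}, which is a superkey of neither fragment — lossy.
Dependency preservation: CDE → B is not contained in any single fragment, but the restricted closure of its left-hand side across the fragments still reaches the right-hand side; the remaining FDs each lie inside some fragment. All dependencies are preserved.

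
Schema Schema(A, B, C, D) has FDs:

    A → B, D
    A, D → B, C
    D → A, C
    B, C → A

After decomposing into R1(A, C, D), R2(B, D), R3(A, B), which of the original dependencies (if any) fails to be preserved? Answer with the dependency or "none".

Check B, C → A: no single fragment contains all of {A, B, C}, and the restricted closure of {B, C} across the fragments never reaches {A}.
A → B, D is preserved.
A, D → B, C is preserved.
D → A, C is preserved.

B, C → A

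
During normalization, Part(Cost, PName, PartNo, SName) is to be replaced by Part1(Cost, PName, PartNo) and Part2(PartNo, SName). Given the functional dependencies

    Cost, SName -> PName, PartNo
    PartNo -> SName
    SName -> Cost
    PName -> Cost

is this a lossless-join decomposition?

Yes

Common attributes: Part1 ∩ Part2 = {PartNo}.
Closure of {PartNo}: PartNo → SName applies, adding SName; SName → Cost applies, adding Cost; Cost, SName → PName, PartNo applies, adding PName. So (PartNo)⁺ = {Cost, PName, PartNo, SName}.
This closure contains every attribute of Part1, so Part1 ∩ Part2 → Part1. The join is lossless.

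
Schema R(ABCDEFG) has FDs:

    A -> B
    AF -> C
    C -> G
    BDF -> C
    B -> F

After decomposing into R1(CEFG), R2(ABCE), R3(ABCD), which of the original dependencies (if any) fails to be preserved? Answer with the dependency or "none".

B -> F

Check B → F: no single fragment contains all of {BF}, and the restricted closure of {B} across the fragments never reaches {F}.
A → B is preserved.
AF → C is preserved.
C → G is preserved.
BDF → C is preserved.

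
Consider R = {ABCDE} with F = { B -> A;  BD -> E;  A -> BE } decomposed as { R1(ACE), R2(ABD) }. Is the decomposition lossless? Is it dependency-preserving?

Lossless test: (A)⁺ = {ABE}, which is a superkey of neither fragment — lossy.
Dependency preservation: BD → E; A → BE are not contained in any single fragment, but the restricted closure of each left-hand side across the fragments still reaches the right-hand side; the remaining FDs each lie inside some fragment. All dependencies are preserved.

lossy but dependency-preserving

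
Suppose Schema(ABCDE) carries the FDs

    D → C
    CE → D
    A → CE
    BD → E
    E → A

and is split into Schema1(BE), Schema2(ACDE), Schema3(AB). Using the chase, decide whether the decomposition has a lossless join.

Chase test. Columns are ABCDE; row i has aⱼ where attribute j ∈ Schemai, else bᵢⱼ.
Initial tableau (one row per fragment):
  row 1: b11 a2 b13 b14 a5
  row 2: a1 b22 a3 a4 a5
  row 3: a1 a2 b33 b34 b35
Rows 2 and 3 agree on A; apply A→CE and equate their CE entries.
Rows 1 and 2 agree on E; apply E→A and equate their A entries.
Rows 2 and 3 agree on CE; apply CE→D and equate their D entries.
Rows 1 and 2 agree on A; apply A→CE and equate their CE entries.
Rows 1 and 2 agree on CE; apply CE→D and equate their D entries.
Row 1 is now all distinguished symbols — the join is lossless.

Yes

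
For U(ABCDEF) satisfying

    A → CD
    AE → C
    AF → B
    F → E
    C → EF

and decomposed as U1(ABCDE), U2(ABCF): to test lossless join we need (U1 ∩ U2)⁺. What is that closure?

ABCDEF

U1 ∩ U2 = {ABC}.
A → CD applies, adding D
C → EF applies, adding EF
Closure: {ABCDEF}.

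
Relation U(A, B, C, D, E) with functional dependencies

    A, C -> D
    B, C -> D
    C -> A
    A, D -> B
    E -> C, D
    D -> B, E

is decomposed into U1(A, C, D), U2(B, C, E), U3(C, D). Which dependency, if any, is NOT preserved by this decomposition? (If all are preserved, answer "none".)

A, C → D lies within U1.
B, C → D: restricted closure across fragments reaches D.
C → A lies within U1.
A, D → B: restricted closure across fragments reaches B.
E → C, D: restricted closure across fragments reaches C, D.
D → B, E: restricted closure across fragments reaches B, E.
Every dependency is enforceable on the fragments, so the decomposition is dependency-preserving.

none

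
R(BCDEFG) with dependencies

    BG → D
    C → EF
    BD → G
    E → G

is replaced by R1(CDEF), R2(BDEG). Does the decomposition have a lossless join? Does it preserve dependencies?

lossy but dependency-preserving

Lossless test: (DE)⁺ = {DEG}, which is a superkey of neither fragment — lossy.
Dependency preservation: every FD's attributes lie within a single fragment, so each can be enforced locally — preserved.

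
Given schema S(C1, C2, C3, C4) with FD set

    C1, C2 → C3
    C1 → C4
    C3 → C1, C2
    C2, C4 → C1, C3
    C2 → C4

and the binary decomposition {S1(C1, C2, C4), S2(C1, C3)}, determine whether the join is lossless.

No

Common attributes: S1 ∩ S2 = {C1}.
Closure of {C1}: C1 → C4 applies, adding C4. So (C1)⁺ = {C1, C4}.
The closure contains neither all of S1 = {C1, C2, C4} nor all of S2 = {C1, C3}, so the common attributes are not a superkey of either fragment. The join is lossy.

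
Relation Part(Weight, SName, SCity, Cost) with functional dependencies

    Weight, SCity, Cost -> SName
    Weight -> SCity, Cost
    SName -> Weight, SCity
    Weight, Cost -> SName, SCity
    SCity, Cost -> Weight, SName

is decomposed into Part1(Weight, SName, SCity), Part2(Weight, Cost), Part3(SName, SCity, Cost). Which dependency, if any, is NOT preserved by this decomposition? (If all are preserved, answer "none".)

none

Weight, SCity, Cost → SName: restricted closure across fragments reaches SName.
Weight → SCity, Cost: restricted closure across fragments reaches SCity, Cost.
SName → Weight, SCity lies within Part1.
Weight, Cost → SName, SCity: restricted closure across fragments reaches SName, SCity.
SCity, Cost → Weight, SName: restricted closure across fragments reaches Weight, SName.
Every dependency is enforceable on the fragments, so the decomposition is dependency-preserving.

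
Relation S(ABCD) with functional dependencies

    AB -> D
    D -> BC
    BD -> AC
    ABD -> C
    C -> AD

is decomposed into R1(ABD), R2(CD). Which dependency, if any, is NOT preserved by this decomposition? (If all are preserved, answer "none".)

AB → D lies within R1.
D → BC: restricted closure across fragments reaches BC.
BD → AC: restricted closure across fragments reaches AC.
ABD → C: restricted closure across fragments reaches C.
C → AD: restricted closure across fragments reaches AD.
Every dependency is enforceable on the fragments, so the decomposition is dependency-preserving.

none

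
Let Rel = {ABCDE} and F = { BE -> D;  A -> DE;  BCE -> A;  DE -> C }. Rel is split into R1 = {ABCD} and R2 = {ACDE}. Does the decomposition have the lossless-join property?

Yes

Common attributes: R1 ∩ R2 = {ACD}.
Closure of {ACD}: A → DE applies, adding E. So (ACD)⁺ = {ACDE}.
This closure contains every attribute of R2, so R1 ∩ R2 → R2. The join is lossless.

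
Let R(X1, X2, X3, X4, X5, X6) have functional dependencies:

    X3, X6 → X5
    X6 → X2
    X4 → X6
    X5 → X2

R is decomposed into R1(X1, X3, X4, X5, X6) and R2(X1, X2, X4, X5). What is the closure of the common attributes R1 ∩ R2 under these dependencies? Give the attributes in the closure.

X1, X2, X4, X5, X6

R1 ∩ R2 = {X1, X4, X5}.
X4 → X6 applies, adding X6
X5 → X2 applies, adding X2
Closure: {X1, X2, X4, X5, X6}.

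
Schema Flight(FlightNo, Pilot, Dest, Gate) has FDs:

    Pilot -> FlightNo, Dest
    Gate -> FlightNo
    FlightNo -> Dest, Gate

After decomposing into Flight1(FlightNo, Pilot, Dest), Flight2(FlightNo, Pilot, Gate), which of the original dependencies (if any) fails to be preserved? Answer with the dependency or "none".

Pilot → FlightNo, Dest lies within Flight1.
Gate → FlightNo lies within Flight2.
FlightNo → Dest, Gate: restricted closure across fragments reaches Dest, Gate.
Every dependency is enforceable on the fragments, so the decomposition is dependency-preserving.

none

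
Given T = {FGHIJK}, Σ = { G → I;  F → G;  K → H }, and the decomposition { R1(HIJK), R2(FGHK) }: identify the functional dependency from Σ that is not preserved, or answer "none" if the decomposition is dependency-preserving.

G → I

Check G → I: no single fragment contains all of {GI}, and the restricted closure of {G} across the fragments never reaches {I}.
F → G is preserved.
K → H is preserved.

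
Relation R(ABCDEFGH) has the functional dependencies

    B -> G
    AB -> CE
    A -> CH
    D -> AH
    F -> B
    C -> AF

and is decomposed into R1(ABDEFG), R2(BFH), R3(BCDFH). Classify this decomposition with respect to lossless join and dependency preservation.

lossless but not dependency-preserving

Lossless test (chase): Rows 1 and 2 agree on B; apply B→G and equate their G entries. Rows 1 and 3 agree on B; apply B→G and equate their G entries. Rows 1 and 3 agree on D; apply D→AH and equate their AH entries. Rows 1 and 3 agree on AB; apply AB→CE and equate their CE entries. Row 1 is now all distinguished symbols — the join is lossless.
Dependency preservation: the restricted closure of {AB} across the fragments never reaches {CE}, so AB → CE cannot be enforced without a join — not preserved.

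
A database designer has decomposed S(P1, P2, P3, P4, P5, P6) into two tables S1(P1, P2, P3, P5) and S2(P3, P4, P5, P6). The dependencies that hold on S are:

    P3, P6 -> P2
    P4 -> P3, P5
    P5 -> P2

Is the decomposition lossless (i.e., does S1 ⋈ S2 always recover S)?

No

Common attributes: S1 ∩ S2 = {P3, P5}.
Closure of {P3, P5}: P5 → P2 applies, adding P2. So (P3, P5)⁺ = {P2, P3, P5}.
The closure contains neither all of S1 = {P1, P2, P3, P5} nor all of S2 = {P3, P4, P5, P6}, so the common attributes are not a superkey of either fragment. The join is lossy.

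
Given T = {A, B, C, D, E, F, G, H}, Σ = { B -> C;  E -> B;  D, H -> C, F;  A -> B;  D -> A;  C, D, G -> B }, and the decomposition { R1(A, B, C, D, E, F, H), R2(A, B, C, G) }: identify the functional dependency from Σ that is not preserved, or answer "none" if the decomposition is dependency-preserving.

none

B → C lies within R1.
E → B lies within R1.
D, H → C, F lies within R1.
A → B lies within R1.
D → A lies within R1.
C, D, G → B: restricted closure across fragments reaches B.
Every dependency is enforceable on the fragments, so the decomposition is dependency-preserving.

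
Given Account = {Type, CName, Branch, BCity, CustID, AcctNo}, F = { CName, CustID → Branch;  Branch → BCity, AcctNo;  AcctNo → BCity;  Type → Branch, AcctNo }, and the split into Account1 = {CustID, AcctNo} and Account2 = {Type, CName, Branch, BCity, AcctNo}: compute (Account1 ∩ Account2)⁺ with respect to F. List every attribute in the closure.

Account1 ∩ Account2 = {AcctNo}.
AcctNo → BCity applies, adding BCity
Closure: {BCity, AcctNo}.

BCity, AcctNo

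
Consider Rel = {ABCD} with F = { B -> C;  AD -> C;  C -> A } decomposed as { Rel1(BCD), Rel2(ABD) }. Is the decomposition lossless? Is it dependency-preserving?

Lossless test: (BD)⁺ = {ABCD}, which contains all of one fragment — lossless.
Dependency preservation: the restricted closure of {AD} across the fragments never reaches {C}, so AD → C cannot be enforced without a join — not preserved.

lossless but not dependency-preserving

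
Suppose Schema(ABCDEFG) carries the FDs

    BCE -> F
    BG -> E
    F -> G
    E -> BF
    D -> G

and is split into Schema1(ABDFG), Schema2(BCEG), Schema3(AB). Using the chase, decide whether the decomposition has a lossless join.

No

Chase test. Columns are ABCDEFG; row i has aⱼ where attribute j ∈ Schemai, else bᵢⱼ.
Initial tableau (one row per fragment):
  row 1: a1 a2 b13 a4 b15 a6 a7
  row 2: b21 a2 a3 b24 a5 b26 a7
  row 3: a1 a2 b33 b34 b35 b36 b37
Rows 1 and 2 agree on BG; apply BG→E and equate their E entries.
Rows 1 and 2 agree on E; apply E→BF and equate their BF entries.
No row becomes fully distinguished — the join is lossy.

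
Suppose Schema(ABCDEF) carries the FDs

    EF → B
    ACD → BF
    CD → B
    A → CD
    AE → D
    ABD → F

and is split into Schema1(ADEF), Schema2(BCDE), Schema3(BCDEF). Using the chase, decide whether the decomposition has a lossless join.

No

Chase test. Columns are ABCDEF; row i has aⱼ where attribute j ∈ Schemai, else bᵢⱼ.
Initial tableau (one row per fragment):
  row 1: a1 b12 b13 a4 a5 a6
  row 2: b21 a2 a3 a4 a5 b26
  row 3: b31 a2 a3 a4 a5 a6
Rows 1 and 3 agree on EF; apply EF→B and equate their B entries.
No row becomes fully distinguished — the join is lossy.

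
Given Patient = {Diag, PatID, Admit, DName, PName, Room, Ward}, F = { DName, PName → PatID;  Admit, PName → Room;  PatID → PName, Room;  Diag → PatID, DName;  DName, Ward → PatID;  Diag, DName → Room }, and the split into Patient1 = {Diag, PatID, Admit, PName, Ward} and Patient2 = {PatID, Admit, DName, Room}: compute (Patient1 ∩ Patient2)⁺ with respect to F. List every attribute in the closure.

PatID, Admit, PName, Room

Patient1 ∩ Patient2 = {PatID, Admit}.
PatID → PName, Room applies, adding PName, Room
Closure: {PatID, Admit, PName, Room}.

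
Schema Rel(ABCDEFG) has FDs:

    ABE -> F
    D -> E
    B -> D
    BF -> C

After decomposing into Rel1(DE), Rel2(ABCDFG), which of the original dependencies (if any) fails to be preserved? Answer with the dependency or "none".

none

ABE → F: restricted closure across fragments reaches F.
D → E lies within Rel1.
B → D lies within Rel2.
BF → C lies within Rel2.
Every dependency is enforceable on the fragments, so the decomposition is dependency-preserving.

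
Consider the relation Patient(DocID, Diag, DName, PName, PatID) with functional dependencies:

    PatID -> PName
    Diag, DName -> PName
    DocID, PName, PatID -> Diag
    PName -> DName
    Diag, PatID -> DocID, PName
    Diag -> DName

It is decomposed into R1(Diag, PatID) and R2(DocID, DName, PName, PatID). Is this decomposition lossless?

Common attributes: R1 ∩ R2 = {PatID}.
Closure of {PatID}: PatID → PName applies, adding PName; PName → DName applies, adding DName. So (PatID)⁺ = {DName, PName, PatID}.
The closure contains neither all of R1 = {Diag, PatID} nor all of R2 = {DocID, DName, PName, PatID}, so the common attributes are not a superkey of either fragment. The join is lossy.

No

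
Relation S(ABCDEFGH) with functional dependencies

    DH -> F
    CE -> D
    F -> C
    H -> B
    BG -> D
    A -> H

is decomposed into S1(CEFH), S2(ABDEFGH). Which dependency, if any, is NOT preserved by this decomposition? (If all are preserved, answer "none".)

CE -> D

Check CE → D: no single fragment contains all of {CDE}, and the restricted closure of {CE} across the fragments never reaches {D}.
DH → F is preserved.
F → C is preserved.
H → B is preserved.
BG → D is preserved.
A → H is preserved.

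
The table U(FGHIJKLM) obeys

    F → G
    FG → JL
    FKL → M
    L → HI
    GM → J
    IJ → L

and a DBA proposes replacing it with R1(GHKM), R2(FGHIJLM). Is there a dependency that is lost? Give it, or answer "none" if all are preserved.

FKL → M

Check FKL → M: no single fragment contains all of {FKLM}, and the restricted closure of {FKL} across the fragments never reaches {M}.
F → G is preserved.
FG → JL is preserved.
L → HI is preserved.
GM → J is preserved.
IJ → L is preserved.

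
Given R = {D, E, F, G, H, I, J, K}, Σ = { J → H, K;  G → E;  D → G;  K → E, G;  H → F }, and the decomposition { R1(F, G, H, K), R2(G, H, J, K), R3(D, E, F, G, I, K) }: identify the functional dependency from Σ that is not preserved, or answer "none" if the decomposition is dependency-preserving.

none

J → H, K lies within R2.
G → E lies within R3.
D → G lies within R3.
K → E, G lies within R3.
H → F lies within R1.
Every dependency is enforceable on the fragments, so the decomposition is dependency-preserving.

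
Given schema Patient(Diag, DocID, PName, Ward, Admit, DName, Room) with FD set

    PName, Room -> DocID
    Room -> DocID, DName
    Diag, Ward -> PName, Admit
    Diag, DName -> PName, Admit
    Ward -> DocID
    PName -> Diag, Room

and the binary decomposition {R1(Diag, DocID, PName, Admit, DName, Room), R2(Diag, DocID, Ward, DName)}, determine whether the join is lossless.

Common attributes: R1 ∩ R2 = {Diag, DocID, DName}.
Closure of {Diag, DocID, DName}: Diag, DName → PName, Admit applies, adding PName, Admit; PName → Diag, Room applies, adding Room. So (Diag, DocID, DName)⁺ = {Diag, DocID, PName, Admit, DName, Room}.
This closure contains every attribute of R1, so R1 ∩ R2 → R1. The join is lossless.

Yes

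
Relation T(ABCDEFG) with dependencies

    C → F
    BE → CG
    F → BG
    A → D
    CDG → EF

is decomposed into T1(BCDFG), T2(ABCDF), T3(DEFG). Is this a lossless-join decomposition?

No

Chase test. Columns are ABCDEFG; row i has aⱼ where attribute j ∈ Ti, else bᵢⱼ.
Initial tableau (one row per fragment):
  row 1: b11 a2 a3 a4 b15 a6 a7
  row 2: a1 a2 a3 a4 b25 a6 b27
  row 3: b31 b32 b33 a4 a5 a6 a7
Rows 1 and 2 agree on F; apply F→BG and equate their BG entries.
Rows 1 and 3 agree on F; apply F→BG and equate their BG entries.
Rows 1 and 2 agree on CDG; apply CDG→EF and equate their EF entries.
No row becomes fully distinguished — the join is lossy.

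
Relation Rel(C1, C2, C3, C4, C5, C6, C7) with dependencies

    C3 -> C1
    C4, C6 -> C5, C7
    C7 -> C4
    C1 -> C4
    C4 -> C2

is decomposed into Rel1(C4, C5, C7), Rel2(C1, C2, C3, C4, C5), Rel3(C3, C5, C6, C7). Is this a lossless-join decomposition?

Yes

Chase test. Columns are C1, C2, C3, C4, C5, C6, C7; row i has aⱼ where attribute j ∈ Reli, else bᵢⱼ.
Initial tableau (one row per fragment):
  row 1: b11 b12 b13 a4 a5 b16 a7
  row 2: a1 a2 a3 a4 a5 b26 b27
  row 3: b31 b32 a3 b34 a5 a6 a7
Rows 2 and 3 agree on C3; apply C3→C1 and equate their C1 entries.
Rows 1 and 3 agree on C7; apply C7→C4 and equate their C4 entries.
Rows 1 and 2 agree on C4; apply C4→C2 and equate their C2 entries.
Rows 1 and 3 agree on C4; apply C4→C2 and equate their C2 entries.
Row 3 is now all distinguished symbols — the join is lossless.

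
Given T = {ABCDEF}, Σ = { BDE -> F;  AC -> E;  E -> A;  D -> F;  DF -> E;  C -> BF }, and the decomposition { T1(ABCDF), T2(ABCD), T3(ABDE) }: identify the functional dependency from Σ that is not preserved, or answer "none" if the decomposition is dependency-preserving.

Check AC → E: no single fragment contains all of {ACE}, and the restricted closure of {AC} across the fragments never reaches {E}.
BDE → F is preserved.
E → A is preserved.
D → F is preserved.
DF → E is preserved.
C → BF is preserved.

AC -> E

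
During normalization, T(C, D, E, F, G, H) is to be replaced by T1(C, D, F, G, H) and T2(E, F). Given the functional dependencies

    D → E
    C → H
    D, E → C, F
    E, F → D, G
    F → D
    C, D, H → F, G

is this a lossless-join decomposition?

Yes

Common attributes: T1 ∩ T2 = {F}.
Closure of {F}: F → D applies, adding D; D → E applies, adding E; D, E → C, F applies, adding C; E, F → D, G applies, adding G; C → H applies, adding H. So (F)⁺ = {C, D, E, F, G, H}.
This closure contains every attribute of T1, so T1 ∩ T2 → T1. The join is lossless.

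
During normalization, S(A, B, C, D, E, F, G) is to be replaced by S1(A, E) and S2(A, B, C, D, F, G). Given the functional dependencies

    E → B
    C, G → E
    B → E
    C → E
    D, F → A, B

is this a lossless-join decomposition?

Common attributes: S1 ∩ S2 = {A}.
No dependency enlarges {A}, so (A)⁺ = {A}.
The closure contains neither all of S1 = {A, E} nor all of S2 = {A, B, C, D, F, G}, so the common attributes are not a superkey of either fragment. The join is lossy.

No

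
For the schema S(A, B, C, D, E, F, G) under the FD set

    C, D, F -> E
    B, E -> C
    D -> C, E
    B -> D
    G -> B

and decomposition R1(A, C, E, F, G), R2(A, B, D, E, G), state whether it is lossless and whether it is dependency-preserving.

lossless but not dependency-preserving

Lossless test: (A, E, G)⁺ = {A, B, C, D, E, G}, which contains all of one fragment — lossless.
Dependency preservation: the restricted closure of {B, E} across the fragments never reaches {C}, so B, E → C cannot be enforced without a join — not preserved.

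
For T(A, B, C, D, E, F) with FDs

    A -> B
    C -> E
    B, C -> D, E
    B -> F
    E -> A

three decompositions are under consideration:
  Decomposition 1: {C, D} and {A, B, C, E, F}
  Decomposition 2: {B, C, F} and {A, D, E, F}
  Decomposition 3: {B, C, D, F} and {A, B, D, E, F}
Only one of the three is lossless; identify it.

Decomposition 1

Decomposition 1: common = {C}, closure = {A, B, C, D, E, F} → lossless.
Decomposition 2: common = {F}, closure = {F} → lossy.
Decomposition 3: common = {B, D, F}, closure = {B, D, F} → lossy.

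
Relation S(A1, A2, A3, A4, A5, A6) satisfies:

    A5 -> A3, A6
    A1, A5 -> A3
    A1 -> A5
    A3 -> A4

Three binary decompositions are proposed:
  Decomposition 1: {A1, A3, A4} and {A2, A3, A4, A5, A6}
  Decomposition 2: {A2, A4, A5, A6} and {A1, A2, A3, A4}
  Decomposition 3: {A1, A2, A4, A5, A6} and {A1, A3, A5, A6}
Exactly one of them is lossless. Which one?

Decomposition 1: common = {A3, A4}, closure = {A3, A4} → lossy.
Decomposition 2: common = {A2, A4}, closure = {A2, A4} → lossy.
Decomposition 3: common = {A1, A5, A6}, closure = {A1, A3, A4, A5, A6} → lossless.

Decomposition 3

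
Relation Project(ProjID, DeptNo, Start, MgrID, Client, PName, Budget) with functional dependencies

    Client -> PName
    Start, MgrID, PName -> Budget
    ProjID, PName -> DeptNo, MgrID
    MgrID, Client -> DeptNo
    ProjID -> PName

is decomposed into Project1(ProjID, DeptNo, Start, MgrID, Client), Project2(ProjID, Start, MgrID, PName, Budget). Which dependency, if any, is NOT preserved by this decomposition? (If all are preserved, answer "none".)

Check Client → PName: no single fragment contains all of {Client, PName}, and the restricted closure of {Client} across the fragments never reaches {PName}.
Start, MgrID, PName → Budget is preserved.
ProjID, PName → DeptNo, MgrID is preserved.
MgrID, Client → DeptNo is preserved.
ProjID → PName is preserved.

Client -> PName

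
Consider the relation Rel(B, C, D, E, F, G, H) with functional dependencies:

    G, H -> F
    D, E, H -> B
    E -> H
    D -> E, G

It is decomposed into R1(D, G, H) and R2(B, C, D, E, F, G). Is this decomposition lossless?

Yes

Common attributes: R1 ∩ R2 = {D, G}.
Closure of {D, G}: D → E, G applies, adding E; E → H applies, adding H; G, H → F applies, adding F; D, E, H → B applies, adding B. So (D, G)⁺ = {B, D, E, F, G, H}.
This closure contains every attribute of R1, so R1 ∩ R2 → R1. The join is lossless.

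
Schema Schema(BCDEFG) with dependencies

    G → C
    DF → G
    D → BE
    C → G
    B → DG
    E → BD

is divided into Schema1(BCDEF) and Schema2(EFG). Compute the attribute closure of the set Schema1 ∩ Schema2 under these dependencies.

Schema1 ∩ Schema2 = {EF}.
E → BD applies, adding BD
DF → G applies, adding G
G → C applies, adding C
Closure: {BCDEFG}.

BCDEFG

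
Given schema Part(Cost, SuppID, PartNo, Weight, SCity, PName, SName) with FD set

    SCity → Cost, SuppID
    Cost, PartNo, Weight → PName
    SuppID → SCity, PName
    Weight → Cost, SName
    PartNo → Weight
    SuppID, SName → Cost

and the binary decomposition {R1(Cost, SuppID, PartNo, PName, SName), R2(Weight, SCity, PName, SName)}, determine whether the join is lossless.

No

Common attributes: R1 ∩ R2 = {PName, SName}.
No dependency enlarges {PName, SName}, so (PName, SName)⁺ = {PName, SName}.
The closure contains neither all of R1 = {Cost, SuppID, PartNo, PName, SName} nor all of R2 = {Weight, SCity, PName, SName}, so the common attributes are not a superkey of either fragment. The join is lossy.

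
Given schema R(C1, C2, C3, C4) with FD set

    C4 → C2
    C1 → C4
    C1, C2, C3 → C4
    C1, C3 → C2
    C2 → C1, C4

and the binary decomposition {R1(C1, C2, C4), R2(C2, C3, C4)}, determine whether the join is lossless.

Common attributes: R1 ∩ R2 = {C2, C4}.
Closure of {C2, C4}: C2 → C1, C4 applies, adding C1. So (C2, C4)⁺ = {C1, C2, C4}.
This closure contains every attribute of R1, so R1 ∩ R2 → R1. The join is lossless.

Yes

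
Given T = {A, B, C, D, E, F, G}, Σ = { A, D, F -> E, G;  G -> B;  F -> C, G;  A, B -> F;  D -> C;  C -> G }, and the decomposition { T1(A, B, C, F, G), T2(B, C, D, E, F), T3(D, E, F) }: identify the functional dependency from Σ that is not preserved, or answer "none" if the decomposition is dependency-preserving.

Check A, D, F → E, G: no single fragment contains all of {A, D, E, F, G}, and the restricted closure of {A, D, F} across the fragments never reaches {E, G}.
G → B is preserved.
F → C, G is preserved.
A, B → F is preserved.
D → C is preserved.
C → G is preserved.

A, D, F -> E, G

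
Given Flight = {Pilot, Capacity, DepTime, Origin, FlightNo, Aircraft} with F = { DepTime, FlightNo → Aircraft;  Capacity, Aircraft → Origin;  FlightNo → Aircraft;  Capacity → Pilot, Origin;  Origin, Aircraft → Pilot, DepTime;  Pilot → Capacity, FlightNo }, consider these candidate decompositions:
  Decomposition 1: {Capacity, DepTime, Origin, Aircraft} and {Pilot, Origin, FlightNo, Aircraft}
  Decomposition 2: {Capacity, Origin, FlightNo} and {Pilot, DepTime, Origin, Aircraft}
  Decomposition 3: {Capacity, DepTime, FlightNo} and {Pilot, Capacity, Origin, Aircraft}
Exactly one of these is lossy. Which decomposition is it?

Decomposition 2

Decomposition 1: common = {Origin, Aircraft}, closure = {Pilot, Capacity, DepTime, Origin, FlightNo, Aircraft} → lossless.
Decomposition 2: common = {Origin}, closure = {Origin} → lossy.
Decomposition 3: common = {Capacity}, closure = {Pilot, Capacity, DepTime, Origin, FlightNo, Aircraft} → lossless.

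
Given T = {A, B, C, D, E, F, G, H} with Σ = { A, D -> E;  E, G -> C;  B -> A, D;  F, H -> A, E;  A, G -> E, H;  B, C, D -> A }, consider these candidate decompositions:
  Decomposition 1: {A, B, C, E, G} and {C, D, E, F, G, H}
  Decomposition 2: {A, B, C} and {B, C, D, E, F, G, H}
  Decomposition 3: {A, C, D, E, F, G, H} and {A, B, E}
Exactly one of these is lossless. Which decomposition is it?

Decomposition 1: common = {C, E, G}, closure = {C, E, G} → lossy.
Decomposition 2: common = {B, C}, closure = {A, B, C, D, E} → lossless.
Decomposition 3: common = {A, E}, closure = {A, E} → lossy.

Decomposition 2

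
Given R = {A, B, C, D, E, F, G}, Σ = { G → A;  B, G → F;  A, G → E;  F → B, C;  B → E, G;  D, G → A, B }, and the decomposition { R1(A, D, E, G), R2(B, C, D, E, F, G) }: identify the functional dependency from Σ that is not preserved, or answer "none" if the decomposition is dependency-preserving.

G → A lies within R1.
B, G → F lies within R2.
A, G → E lies within R1.
F → B, C lies within R2.
B → E, G lies within R2.
D, G → A, B: restricted closure across fragments reaches A, B.
Every dependency is enforceable on the fragments, so the decomposition is dependency-preserving.

none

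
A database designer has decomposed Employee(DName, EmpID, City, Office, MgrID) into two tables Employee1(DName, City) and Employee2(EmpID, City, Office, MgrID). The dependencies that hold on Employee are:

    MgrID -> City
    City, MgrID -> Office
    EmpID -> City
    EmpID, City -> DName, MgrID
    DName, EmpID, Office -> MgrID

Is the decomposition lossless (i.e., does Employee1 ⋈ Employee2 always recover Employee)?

Common attributes: Employee1 ∩ Employee2 = {City}.
No dependency enlarges {City}, so (City)⁺ = {City}.
The closure contains neither all of Employee1 = {DName, City} nor all of Employee2 = {EmpID, City, Office, MgrID}, so the common attributes are not a superkey of either fragment. The join is lossy.

No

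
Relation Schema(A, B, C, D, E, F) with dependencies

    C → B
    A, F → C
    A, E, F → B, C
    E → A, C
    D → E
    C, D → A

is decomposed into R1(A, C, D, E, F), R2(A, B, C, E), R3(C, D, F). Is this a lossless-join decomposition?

Chase test. Columns are A, B, C, D, E, F; row i has aⱼ where attribute j ∈ Ri, else bᵢⱼ.
Initial tableau (one row per fragment):
  row 1: a1 b12 a3 a4 a5 a6
  row 2: a1 a2 a3 b24 a5 b26
  row 3: b31 b32 a3 a4 b35 a6
Rows 1 and 2 agree on C; apply C→B and equate their B entries.
Rows 1 and 3 agree on C; apply C→B and equate their B entries.
Rows 1 and 3 agree on D; apply D→E and equate their E entries.
Rows 1 and 3 agree on C, D; apply C, D→A and equate their A entries.
Row 1 is now all distinguished symbols — the join is lossless.

Yes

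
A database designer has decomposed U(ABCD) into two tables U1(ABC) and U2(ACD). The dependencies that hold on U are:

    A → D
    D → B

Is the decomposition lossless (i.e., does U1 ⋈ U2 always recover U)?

Common attributes: U1 ∩ U2 = {AC}.
Closure of {AC}: A → D applies, adding D; D → B applies, adding B. So (AC)⁺ = {ABCD}.
This closure contains every attribute of U1, so U1 ∩ U2 → U1. The join is lossless.

Yes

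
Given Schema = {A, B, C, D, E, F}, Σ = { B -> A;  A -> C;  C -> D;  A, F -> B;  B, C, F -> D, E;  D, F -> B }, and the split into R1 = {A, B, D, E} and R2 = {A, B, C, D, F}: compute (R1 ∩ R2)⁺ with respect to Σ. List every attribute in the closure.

A, B, C, D

R1 ∩ R2 = {A, B, D}.
A → C applies, adding C
Closure: {A, B, C, D}.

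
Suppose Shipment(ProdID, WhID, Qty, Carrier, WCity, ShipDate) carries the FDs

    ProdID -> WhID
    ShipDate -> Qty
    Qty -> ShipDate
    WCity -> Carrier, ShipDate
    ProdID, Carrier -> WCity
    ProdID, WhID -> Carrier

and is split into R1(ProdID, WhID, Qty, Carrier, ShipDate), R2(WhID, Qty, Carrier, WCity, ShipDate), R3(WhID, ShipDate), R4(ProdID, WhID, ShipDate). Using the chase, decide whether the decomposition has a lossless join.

No

Chase test. Columns are ProdID, WhID, Qty, Carrier, WCity, ShipDate; row i has aⱼ where attribute j ∈ Ri, else bᵢⱼ.
Initial tableau (one row per fragment):
  row 1: a1 a2 a3 a4 b15 a6
  row 2: b21 a2 a3 a4 a5 a6
  row 3: b31 a2 b33 b34 b35 a6
  row 4: a1 a2 b43 b44 b45 a6
Rows 1 and 3 agree on ShipDate; apply ShipDate→Qty and equate their Qty entries.
Rows 1 and 4 agree on ShipDate; apply ShipDate→Qty and equate their Qty entries.
Rows 1 and 4 agree on ProdID, WhID; apply ProdID, WhID→Carrier and equate their Carrier entries.
Rows 1 and 4 agree on ProdID, Carrier; apply ProdID, Carrier→WCity and equate their WCity entries.
No row becomes fully distinguished — the join is lossy.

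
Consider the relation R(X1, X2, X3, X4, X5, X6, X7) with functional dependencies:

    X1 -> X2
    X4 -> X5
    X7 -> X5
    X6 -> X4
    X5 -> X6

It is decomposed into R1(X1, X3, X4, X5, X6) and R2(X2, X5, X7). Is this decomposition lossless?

Common attributes: R1 ∩ R2 = {X5}.
Closure of {X5}: X5 → X6 applies, adding X6; X6 → X4 applies, adding X4. So (X5)⁺ = {X4, X5, X6}.
The closure contains neither all of R1 = {X1, X3, X4, X5, X6} nor all of R2 = {X2, X5, X7}, so the common attributes are not a superkey of either fragment. The join is lossy.

No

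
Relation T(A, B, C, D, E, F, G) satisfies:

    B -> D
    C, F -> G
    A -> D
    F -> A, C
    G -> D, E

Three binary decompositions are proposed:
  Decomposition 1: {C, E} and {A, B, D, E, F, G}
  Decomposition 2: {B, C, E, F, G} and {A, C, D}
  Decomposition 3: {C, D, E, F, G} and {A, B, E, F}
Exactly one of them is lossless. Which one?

Decomposition 3

Decomposition 1: common = {E}, closure = {E} → lossy.
Decomposition 2: common = {C}, closure = {C} → lossy.
Decomposition 3: common = {E, F}, closure = {A, C, D, E, F, G} → lossless.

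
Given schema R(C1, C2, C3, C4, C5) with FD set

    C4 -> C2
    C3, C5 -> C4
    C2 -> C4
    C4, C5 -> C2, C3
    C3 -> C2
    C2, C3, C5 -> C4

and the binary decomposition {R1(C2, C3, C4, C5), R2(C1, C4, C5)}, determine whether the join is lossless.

Common attributes: R1 ∩ R2 = {C4, C5}.
Closure of {C4, C5}: C4 → C2 applies, adding C2; C4, C5 → C2, C3 applies, adding C3. So (C4, C5)⁺ = {C2, C3, C4, C5}.
This closure contains every attribute of R1, so R1 ∩ R2 → R1. The join is lossless.

Yes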